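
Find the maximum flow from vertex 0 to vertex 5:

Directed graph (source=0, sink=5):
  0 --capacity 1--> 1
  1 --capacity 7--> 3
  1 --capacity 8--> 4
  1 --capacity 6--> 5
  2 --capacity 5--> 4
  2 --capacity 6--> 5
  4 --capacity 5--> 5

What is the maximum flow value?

Computing max flow:
  Flow on (0->1): 1/1
  Flow on (1->5): 1/6
Maximum flow = 1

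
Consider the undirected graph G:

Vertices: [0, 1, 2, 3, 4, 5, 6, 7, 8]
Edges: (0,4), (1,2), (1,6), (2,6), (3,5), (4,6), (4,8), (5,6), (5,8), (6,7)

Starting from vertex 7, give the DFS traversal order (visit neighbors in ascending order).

DFS from vertex 7 (neighbors processed in ascending order):
Visit order: 7, 6, 1, 2, 4, 0, 8, 5, 3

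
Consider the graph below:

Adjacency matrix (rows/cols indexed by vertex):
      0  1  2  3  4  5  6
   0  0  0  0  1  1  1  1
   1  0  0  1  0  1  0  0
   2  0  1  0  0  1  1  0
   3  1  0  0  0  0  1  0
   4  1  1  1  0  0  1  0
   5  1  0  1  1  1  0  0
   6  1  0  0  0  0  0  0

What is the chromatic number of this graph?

The graph has a maximum clique of size 3 (lower bound on chromatic number).
A valid 3-coloring: {0: 0, 1: 2, 2: 0, 3: 1, 4: 1, 5: 2, 6: 1}.
Chromatic number = 3.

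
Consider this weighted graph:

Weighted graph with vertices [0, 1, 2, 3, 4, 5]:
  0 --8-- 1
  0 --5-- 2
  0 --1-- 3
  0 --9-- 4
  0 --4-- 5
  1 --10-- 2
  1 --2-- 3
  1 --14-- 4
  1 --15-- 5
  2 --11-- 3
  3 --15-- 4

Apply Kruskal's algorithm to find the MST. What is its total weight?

Applying Kruskal's algorithm (sort edges by weight, add if no cycle):
  Add (0,3) w=1
  Add (1,3) w=2
  Add (0,5) w=4
  Add (0,2) w=5
  Skip (0,1) w=8 (creates cycle)
  Add (0,4) w=9
  Skip (1,2) w=10 (creates cycle)
  Skip (2,3) w=11 (creates cycle)
  Skip (1,4) w=14 (creates cycle)
  Skip (1,5) w=15 (creates cycle)
  Skip (3,4) w=15 (creates cycle)
MST weight = 21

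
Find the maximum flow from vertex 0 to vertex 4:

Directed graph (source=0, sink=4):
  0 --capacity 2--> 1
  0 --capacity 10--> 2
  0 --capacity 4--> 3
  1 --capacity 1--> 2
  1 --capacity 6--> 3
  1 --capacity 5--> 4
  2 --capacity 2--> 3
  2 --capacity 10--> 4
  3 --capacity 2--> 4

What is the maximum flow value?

Computing max flow:
  Flow on (0->1): 2/2
  Flow on (0->2): 10/10
  Flow on (0->3): 2/4
  Flow on (1->4): 2/5
  Flow on (2->4): 10/10
  Flow on (3->4): 2/2
Maximum flow = 14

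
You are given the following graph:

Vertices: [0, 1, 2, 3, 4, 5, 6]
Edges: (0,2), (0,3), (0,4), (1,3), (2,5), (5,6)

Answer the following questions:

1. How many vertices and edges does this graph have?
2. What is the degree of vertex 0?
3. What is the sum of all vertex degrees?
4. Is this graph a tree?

Count: 7 vertices, 6 edges.
Vertex 0 has neighbors [2, 3, 4], degree = 3.
Handshaking lemma: 2 * 6 = 12.
A graph is a tree iff it is connected and has exactly n-1 edges. This graph is connected (all 7 vertices in one component) and has 7-1 = 6 edges. It is a tree.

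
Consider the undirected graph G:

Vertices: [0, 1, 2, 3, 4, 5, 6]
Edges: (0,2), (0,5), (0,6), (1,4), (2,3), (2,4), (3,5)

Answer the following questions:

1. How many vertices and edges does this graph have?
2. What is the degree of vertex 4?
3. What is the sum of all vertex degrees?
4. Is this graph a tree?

Count: 7 vertices, 7 edges.
Vertex 4 has neighbors [1, 2], degree = 2.
Handshaking lemma: 2 * 7 = 14.
A tree on 7 vertices has 6 edges. This graph has 7 edges (1 extra). Not a tree.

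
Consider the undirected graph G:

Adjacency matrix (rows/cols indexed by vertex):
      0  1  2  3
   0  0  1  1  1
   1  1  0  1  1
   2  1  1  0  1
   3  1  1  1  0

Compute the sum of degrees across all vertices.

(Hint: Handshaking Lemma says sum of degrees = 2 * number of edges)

Count edges: 6 edges.
By Handshaking Lemma: sum of degrees = 2 * 6 = 12.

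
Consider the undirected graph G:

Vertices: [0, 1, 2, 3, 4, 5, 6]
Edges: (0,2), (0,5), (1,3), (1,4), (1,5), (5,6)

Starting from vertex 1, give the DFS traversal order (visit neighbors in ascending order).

DFS from vertex 1 (neighbors processed in ascending order):
Visit order: 1, 3, 4, 5, 0, 2, 6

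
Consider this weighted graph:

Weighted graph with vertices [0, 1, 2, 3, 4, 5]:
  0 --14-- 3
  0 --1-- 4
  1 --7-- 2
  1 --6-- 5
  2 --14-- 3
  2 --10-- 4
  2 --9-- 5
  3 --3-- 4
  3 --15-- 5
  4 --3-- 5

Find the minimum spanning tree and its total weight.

Applying Kruskal's algorithm (sort edges by weight, add if no cycle):
  Add (0,4) w=1
  Add (3,4) w=3
  Add (4,5) w=3
  Add (1,5) w=6
  Add (1,2) w=7
  Skip (2,5) w=9 (creates cycle)
  Skip (2,4) w=10 (creates cycle)
  Skip (0,3) w=14 (creates cycle)
  Skip (2,3) w=14 (creates cycle)
  Skip (3,5) w=15 (creates cycle)
MST weight = 20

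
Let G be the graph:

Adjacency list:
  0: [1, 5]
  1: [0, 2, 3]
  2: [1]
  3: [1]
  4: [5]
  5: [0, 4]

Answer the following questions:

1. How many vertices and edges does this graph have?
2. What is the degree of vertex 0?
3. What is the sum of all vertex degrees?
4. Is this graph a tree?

Count: 6 vertices, 5 edges.
Vertex 0 has neighbors [1, 5], degree = 2.
Handshaking lemma: 2 * 5 = 10.
A graph is a tree iff it is connected and has exactly n-1 edges. This graph is connected (all 6 vertices in one component) and has 6-1 = 5 edges. It is a tree.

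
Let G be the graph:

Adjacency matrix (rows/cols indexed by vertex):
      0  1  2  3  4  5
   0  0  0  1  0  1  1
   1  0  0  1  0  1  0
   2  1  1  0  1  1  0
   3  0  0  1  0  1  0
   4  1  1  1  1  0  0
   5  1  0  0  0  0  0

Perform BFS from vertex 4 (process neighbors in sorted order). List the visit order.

BFS from vertex 4 (neighbors processed in ascending order):
Visit order: 4, 0, 1, 2, 3, 5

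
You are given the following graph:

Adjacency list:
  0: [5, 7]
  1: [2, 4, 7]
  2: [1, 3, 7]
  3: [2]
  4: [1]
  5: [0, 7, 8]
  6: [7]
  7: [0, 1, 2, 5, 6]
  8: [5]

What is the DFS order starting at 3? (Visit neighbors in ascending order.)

DFS from vertex 3 (neighbors processed in ascending order):
Visit order: 3, 2, 1, 4, 7, 0, 5, 8, 6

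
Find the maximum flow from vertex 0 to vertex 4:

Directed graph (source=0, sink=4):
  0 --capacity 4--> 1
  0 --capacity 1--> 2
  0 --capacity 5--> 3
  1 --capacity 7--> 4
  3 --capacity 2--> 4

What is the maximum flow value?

Computing max flow:
  Flow on (0->1): 4/4
  Flow on (0->3): 2/5
  Flow on (1->4): 4/7
  Flow on (3->4): 2/2
Maximum flow = 6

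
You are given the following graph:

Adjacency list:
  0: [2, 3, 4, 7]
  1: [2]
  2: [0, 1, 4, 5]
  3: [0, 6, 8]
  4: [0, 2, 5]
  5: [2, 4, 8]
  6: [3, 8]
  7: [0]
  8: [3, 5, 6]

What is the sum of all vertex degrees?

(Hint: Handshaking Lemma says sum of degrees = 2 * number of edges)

Count edges: 12 edges.
By Handshaking Lemma: sum of degrees = 2 * 12 = 24.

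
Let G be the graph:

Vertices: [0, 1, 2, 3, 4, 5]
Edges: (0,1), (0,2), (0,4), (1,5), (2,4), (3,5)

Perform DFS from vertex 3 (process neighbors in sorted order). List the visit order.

DFS from vertex 3 (neighbors processed in ascending order):
Visit order: 3, 5, 1, 0, 2, 4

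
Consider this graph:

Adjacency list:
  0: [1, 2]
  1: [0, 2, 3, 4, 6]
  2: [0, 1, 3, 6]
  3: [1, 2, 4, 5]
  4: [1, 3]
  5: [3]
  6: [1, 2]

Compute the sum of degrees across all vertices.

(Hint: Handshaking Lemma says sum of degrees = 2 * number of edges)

Count edges: 10 edges.
By Handshaking Lemma: sum of degrees = 2 * 10 = 20.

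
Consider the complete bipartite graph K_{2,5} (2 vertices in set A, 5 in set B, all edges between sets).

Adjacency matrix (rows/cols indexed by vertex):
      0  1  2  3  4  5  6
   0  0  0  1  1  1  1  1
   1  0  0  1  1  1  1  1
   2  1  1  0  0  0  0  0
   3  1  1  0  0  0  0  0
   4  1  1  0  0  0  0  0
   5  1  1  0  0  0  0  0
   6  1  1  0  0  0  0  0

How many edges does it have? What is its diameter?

K_{2,5} has 2 * 5 = 10 edges.
Any vertex reaches any opposite-side vertex in 1 step; same-side vertices reach in 2 steps via any opposite-side vertex.
Diameter = 2.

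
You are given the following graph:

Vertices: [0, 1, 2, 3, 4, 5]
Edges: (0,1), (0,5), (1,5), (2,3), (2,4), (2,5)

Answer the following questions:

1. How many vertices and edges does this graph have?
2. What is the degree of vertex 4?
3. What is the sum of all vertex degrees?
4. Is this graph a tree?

Count: 6 vertices, 6 edges.
Vertex 4 has neighbors [2], degree = 1.
Handshaking lemma: 2 * 6 = 12.
A tree on 6 vertices has 5 edges. This graph has 6 edges (1 extra). Not a tree.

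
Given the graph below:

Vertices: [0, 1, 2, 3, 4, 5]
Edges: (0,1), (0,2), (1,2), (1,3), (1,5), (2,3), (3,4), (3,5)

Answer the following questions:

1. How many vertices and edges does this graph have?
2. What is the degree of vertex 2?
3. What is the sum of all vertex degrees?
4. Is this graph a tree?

Count: 6 vertices, 8 edges.
Vertex 2 has neighbors [0, 1, 3], degree = 3.
Handshaking lemma: 2 * 8 = 16.
A tree on 6 vertices has 5 edges. This graph has 8 edges (3 extra). Not a tree.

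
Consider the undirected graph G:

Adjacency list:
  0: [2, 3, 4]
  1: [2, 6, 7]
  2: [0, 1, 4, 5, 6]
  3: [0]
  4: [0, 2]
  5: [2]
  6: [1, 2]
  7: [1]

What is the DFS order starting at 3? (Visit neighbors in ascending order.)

DFS from vertex 3 (neighbors processed in ascending order):
Visit order: 3, 0, 2, 1, 6, 7, 4, 5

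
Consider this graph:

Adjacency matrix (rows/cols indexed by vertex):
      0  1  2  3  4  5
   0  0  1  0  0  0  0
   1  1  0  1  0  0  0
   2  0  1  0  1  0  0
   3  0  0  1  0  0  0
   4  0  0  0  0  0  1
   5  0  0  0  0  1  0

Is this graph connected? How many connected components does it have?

Checking connectivity: the graph has 2 connected component(s).
Components: [[0, 1, 2, 3], [4, 5]]. The graph is NOT connected.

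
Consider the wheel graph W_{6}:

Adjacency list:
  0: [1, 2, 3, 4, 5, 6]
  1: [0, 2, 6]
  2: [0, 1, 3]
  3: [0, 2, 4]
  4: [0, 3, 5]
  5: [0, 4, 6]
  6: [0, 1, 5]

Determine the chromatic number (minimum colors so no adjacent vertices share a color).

W_{6} = C_{6} plus a hub adjacent to every cycle vertex.
The outer cycle needs 2 colors (even cycle); the hub is adjacent to all of them so needs a fresh color.
Chromatic number = 2 + 1 = 3.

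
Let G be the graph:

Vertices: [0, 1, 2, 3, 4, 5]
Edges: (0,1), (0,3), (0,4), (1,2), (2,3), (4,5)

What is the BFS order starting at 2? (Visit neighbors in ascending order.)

BFS from vertex 2 (neighbors processed in ascending order):
Visit order: 2, 1, 3, 0, 4, 5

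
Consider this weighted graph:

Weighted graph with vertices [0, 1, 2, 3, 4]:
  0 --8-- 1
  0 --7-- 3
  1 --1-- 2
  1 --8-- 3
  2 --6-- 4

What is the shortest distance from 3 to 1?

Using Dijkstra's algorithm from vertex 3:
Shortest path: 3 -> 1
Total weight: 8 = 8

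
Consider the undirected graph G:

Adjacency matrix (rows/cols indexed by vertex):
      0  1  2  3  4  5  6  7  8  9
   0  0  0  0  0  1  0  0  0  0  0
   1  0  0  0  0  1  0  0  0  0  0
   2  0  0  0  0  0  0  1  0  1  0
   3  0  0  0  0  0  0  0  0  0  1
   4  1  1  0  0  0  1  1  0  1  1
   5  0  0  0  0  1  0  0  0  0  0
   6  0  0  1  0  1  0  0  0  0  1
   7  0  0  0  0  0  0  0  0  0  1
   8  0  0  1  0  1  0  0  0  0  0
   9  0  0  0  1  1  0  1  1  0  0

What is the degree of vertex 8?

Vertex 8 has neighbors [2, 4], so deg(8) = 2.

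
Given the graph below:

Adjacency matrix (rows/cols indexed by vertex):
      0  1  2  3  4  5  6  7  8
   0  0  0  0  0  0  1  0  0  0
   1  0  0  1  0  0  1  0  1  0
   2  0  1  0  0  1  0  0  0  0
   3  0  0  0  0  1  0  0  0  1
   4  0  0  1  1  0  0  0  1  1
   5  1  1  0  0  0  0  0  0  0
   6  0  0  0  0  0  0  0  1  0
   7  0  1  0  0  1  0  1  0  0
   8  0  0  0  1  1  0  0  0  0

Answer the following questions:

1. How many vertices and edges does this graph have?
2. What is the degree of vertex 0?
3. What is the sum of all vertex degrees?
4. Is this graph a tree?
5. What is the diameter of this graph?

Count: 9 vertices, 10 edges.
Vertex 0 has neighbors [5], degree = 1.
Handshaking lemma: 2 * 10 = 20.
A tree on 9 vertices has 8 edges. This graph has 10 edges (2 extra). Not a tree.
Diameter (longest shortest path) = 5.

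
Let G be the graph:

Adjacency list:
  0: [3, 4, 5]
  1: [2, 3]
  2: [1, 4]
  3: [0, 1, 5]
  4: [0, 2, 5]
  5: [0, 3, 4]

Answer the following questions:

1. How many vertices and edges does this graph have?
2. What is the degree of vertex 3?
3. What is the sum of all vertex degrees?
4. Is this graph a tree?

Count: 6 vertices, 8 edges.
Vertex 3 has neighbors [0, 1, 5], degree = 3.
Handshaking lemma: 2 * 8 = 16.
A tree on 6 vertices has 5 edges. This graph has 8 edges (3 extra). Not a tree.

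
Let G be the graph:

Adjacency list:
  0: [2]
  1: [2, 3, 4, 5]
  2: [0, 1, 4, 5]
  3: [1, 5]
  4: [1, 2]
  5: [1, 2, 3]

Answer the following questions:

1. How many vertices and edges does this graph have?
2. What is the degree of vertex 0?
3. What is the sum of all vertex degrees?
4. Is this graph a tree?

Count: 6 vertices, 8 edges.
Vertex 0 has neighbors [2], degree = 1.
Handshaking lemma: 2 * 8 = 16.
A tree on 6 vertices has 5 edges. This graph has 8 edges (3 extra). Not a tree.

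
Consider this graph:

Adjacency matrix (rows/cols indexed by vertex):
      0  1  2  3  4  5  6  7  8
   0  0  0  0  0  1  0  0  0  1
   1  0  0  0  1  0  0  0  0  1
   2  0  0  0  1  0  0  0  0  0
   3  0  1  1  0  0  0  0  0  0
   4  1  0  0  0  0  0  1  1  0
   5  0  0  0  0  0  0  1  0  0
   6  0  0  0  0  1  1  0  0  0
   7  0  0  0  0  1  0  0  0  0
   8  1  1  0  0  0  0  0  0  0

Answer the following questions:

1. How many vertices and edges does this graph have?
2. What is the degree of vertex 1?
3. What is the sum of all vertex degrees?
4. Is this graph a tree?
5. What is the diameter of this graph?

Count: 9 vertices, 8 edges.
Vertex 1 has neighbors [3, 8], degree = 2.
Handshaking lemma: 2 * 8 = 16.
A graph is a tree iff it is connected and has exactly n-1 edges. This graph is connected (all 9 vertices in one component) and has 9-1 = 8 edges. It is a tree.
Diameter (longest shortest path) = 7.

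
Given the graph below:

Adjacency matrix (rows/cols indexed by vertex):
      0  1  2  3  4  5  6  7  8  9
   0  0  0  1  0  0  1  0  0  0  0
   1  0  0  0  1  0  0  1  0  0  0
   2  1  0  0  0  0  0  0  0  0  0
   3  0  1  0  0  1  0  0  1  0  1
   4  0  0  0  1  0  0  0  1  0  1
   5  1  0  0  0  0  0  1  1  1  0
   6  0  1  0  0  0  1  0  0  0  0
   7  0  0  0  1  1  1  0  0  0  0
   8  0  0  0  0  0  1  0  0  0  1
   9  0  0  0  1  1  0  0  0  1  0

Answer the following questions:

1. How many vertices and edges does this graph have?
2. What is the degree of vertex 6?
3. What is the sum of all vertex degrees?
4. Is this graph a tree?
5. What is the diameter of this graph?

Count: 10 vertices, 13 edges.
Vertex 6 has neighbors [1, 5], degree = 2.
Handshaking lemma: 2 * 13 = 26.
A tree on 10 vertices has 9 edges. This graph has 13 edges (4 extra). Not a tree.
Diameter (longest shortest path) = 4.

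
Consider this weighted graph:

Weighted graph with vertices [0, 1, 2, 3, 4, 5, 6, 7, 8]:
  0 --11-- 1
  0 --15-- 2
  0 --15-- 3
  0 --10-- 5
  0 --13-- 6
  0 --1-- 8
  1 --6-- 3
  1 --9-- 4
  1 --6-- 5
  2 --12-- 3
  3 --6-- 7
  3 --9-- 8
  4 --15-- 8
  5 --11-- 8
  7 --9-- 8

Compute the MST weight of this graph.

Applying Kruskal's algorithm (sort edges by weight, add if no cycle):
  Add (0,8) w=1
  Add (1,3) w=6
  Add (1,5) w=6
  Add (3,7) w=6
  Add (1,4) w=9
  Add (3,8) w=9
  Skip (7,8) w=9 (creates cycle)
  Skip (0,5) w=10 (creates cycle)
  Skip (0,1) w=11 (creates cycle)
  Skip (5,8) w=11 (creates cycle)
  Add (2,3) w=12
  Add (0,6) w=13
  Skip (0,2) w=15 (creates cycle)
  Skip (0,3) w=15 (creates cycle)
  Skip (4,8) w=15 (creates cycle)
MST weight = 62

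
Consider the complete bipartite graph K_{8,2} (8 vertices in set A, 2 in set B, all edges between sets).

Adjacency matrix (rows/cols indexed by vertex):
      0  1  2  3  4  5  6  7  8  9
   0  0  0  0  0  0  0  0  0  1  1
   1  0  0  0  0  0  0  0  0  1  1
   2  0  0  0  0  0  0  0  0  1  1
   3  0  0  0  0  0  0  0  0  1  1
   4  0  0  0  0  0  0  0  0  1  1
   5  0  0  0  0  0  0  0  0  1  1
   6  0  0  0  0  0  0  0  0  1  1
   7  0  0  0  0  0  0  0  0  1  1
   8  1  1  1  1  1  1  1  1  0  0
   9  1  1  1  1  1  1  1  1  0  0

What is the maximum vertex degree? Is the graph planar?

Set-A vertices have degree 2; set-B vertices have degree 8. Maximum degree = max(8,2) = 8.
min(8,2) <= 2, so K_{8,2} avoids a K_{3,3} subdivision and is planar.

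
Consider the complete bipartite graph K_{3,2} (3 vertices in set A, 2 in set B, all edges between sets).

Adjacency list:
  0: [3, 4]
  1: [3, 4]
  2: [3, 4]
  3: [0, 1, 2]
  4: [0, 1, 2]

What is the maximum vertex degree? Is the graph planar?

Set-A vertices have degree 2; set-B vertices have degree 3. Maximum degree = max(3,2) = 3.
min(3,2) <= 2, so K_{3,2} avoids a K_{3,3} subdivision and is planar.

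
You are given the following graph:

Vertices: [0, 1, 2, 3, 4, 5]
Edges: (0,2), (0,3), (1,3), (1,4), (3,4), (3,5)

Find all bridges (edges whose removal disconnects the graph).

A bridge is an edge whose removal increases the number of connected components.
Bridges found: (0,2), (0,3), (3,5)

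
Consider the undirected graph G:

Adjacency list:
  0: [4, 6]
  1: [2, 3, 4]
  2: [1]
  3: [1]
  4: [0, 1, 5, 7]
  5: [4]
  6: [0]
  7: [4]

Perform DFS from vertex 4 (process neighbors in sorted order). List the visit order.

DFS from vertex 4 (neighbors processed in ascending order):
Visit order: 4, 0, 6, 1, 2, 3, 5, 7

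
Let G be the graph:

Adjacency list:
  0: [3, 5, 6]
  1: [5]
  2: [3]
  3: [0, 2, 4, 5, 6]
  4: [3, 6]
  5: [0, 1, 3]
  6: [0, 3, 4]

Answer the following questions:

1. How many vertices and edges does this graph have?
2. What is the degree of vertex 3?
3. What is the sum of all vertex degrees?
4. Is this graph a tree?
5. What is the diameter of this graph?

Count: 7 vertices, 9 edges.
Vertex 3 has neighbors [0, 2, 4, 5, 6], degree = 5.
Handshaking lemma: 2 * 9 = 18.
A tree on 7 vertices has 6 edges. This graph has 9 edges (3 extra). Not a tree.
Diameter (longest shortest path) = 3.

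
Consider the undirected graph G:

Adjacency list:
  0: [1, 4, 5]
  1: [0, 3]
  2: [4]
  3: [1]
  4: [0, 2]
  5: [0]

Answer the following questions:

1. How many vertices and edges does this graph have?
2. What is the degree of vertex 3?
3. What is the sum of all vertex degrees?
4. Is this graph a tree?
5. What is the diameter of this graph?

Count: 6 vertices, 5 edges.
Vertex 3 has neighbors [1], degree = 1.
Handshaking lemma: 2 * 5 = 10.
A graph is a tree iff it is connected and has exactly n-1 edges. This graph is connected (all 6 vertices in one component) and has 6-1 = 5 edges. It is a tree.
Diameter (longest shortest path) = 4.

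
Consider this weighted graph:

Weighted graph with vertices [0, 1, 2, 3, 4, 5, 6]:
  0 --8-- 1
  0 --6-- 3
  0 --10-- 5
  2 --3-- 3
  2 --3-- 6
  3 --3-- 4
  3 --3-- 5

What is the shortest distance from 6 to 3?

Using Dijkstra's algorithm from vertex 6:
Shortest path: 6 -> 2 -> 3
Total weight: 3 + 3 = 6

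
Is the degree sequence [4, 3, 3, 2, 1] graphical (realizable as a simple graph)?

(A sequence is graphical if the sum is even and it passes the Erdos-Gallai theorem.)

Sum of degrees = 13. Sum is odd, so the sequence is NOT graphical.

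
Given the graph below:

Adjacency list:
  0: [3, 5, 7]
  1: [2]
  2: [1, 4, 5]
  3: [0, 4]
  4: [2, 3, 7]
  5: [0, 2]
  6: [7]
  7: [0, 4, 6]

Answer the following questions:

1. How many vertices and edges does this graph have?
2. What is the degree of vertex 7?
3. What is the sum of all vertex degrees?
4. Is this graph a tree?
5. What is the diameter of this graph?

Count: 8 vertices, 9 edges.
Vertex 7 has neighbors [0, 4, 6], degree = 3.
Handshaking lemma: 2 * 9 = 18.
A tree on 8 vertices has 7 edges. This graph has 9 edges (2 extra). Not a tree.
Diameter (longest shortest path) = 4.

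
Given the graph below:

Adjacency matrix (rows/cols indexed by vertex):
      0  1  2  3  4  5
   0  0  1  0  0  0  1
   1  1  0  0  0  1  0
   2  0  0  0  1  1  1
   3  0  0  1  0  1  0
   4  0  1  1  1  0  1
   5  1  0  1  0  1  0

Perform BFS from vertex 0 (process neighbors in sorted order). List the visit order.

BFS from vertex 0 (neighbors processed in ascending order):
Visit order: 0, 1, 5, 4, 2, 3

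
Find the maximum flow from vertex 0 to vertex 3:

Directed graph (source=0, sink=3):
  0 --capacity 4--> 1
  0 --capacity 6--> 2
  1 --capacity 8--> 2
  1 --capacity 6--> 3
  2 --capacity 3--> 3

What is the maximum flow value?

Computing max flow:
  Flow on (0->1): 4/4
  Flow on (0->2): 3/6
  Flow on (1->3): 4/6
  Flow on (2->3): 3/3
Maximum flow = 7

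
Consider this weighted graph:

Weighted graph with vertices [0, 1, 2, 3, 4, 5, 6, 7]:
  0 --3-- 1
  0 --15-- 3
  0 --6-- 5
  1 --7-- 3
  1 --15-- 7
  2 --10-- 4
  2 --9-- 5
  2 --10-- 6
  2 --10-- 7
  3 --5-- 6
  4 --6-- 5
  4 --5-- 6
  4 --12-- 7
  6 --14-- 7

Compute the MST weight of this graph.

Applying Kruskal's algorithm (sort edges by weight, add if no cycle):
  Add (0,1) w=3
  Add (3,6) w=5
  Add (4,6) w=5
  Add (0,5) w=6
  Add (4,5) w=6
  Skip (1,3) w=7 (creates cycle)
  Add (2,5) w=9
  Skip (2,6) w=10 (creates cycle)
  Skip (2,4) w=10 (creates cycle)
  Add (2,7) w=10
  Skip (4,7) w=12 (creates cycle)
  Skip (6,7) w=14 (creates cycle)
  Skip (0,3) w=15 (creates cycle)
  Skip (1,7) w=15 (creates cycle)
MST weight = 44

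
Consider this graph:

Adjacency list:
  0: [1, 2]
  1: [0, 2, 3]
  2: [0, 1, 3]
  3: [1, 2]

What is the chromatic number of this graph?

The graph has a maximum clique of size 3 (lower bound on chromatic number).
A valid 3-coloring: {0: 2, 1: 0, 2: 1, 3: 2}.
Chromatic number = 3.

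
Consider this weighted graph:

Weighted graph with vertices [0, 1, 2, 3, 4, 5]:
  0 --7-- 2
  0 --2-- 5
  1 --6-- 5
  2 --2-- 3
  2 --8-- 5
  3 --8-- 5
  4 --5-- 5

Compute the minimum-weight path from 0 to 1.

Using Dijkstra's algorithm from vertex 0:
Shortest path: 0 -> 5 -> 1
Total weight: 2 + 6 = 8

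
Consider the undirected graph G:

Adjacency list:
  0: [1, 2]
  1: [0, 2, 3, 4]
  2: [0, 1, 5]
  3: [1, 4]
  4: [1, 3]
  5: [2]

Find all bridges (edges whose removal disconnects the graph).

A bridge is an edge whose removal increases the number of connected components.
Bridges found: (2,5)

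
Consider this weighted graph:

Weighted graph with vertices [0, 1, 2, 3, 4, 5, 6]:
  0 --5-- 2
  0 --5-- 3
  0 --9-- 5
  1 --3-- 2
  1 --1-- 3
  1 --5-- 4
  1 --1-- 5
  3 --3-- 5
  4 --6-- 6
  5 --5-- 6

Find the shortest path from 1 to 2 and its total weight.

Using Dijkstra's algorithm from vertex 1:
Shortest path: 1 -> 2
Total weight: 3 = 3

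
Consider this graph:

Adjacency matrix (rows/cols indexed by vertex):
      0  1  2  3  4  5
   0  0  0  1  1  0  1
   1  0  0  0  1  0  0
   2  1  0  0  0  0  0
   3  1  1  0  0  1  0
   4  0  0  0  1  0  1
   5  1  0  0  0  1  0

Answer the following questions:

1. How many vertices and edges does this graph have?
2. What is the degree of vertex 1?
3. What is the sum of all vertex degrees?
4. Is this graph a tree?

Count: 6 vertices, 6 edges.
Vertex 1 has neighbors [3], degree = 1.
Handshaking lemma: 2 * 6 = 12.
A tree on 6 vertices has 5 edges. This graph has 6 edges (1 extra). Not a tree.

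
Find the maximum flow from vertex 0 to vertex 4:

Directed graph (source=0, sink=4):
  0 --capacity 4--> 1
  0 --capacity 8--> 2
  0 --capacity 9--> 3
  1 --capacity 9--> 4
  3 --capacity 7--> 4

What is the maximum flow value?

Computing max flow:
  Flow on (0->1): 4/4
  Flow on (0->3): 7/9
  Flow on (1->4): 4/9
  Flow on (3->4): 7/7
Maximum flow = 11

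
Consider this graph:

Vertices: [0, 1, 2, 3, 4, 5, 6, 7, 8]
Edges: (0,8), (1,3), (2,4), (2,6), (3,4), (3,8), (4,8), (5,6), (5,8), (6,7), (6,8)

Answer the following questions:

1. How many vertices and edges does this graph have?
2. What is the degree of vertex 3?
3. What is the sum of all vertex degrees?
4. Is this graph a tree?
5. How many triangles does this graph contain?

Count: 9 vertices, 11 edges.
Vertex 3 has neighbors [1, 4, 8], degree = 3.
Handshaking lemma: 2 * 11 = 22.
A tree on 9 vertices has 8 edges. This graph has 11 edges (3 extra). Not a tree.
Number of triangles = 2.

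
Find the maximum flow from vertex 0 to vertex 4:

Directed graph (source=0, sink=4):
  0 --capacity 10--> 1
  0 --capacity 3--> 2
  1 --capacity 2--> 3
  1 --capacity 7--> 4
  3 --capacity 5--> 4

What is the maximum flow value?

Computing max flow:
  Flow on (0->1): 9/10
  Flow on (1->3): 2/2
  Flow on (1->4): 7/7
  Flow on (3->4): 2/5
Maximum flow = 9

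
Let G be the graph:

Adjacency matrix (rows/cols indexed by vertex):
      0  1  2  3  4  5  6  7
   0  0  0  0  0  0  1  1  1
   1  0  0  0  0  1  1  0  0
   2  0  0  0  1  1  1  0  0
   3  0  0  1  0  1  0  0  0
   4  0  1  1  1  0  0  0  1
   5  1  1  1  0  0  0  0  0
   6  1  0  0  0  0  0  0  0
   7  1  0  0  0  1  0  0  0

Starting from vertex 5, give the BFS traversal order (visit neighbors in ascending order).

BFS from vertex 5 (neighbors processed in ascending order):
Visit order: 5, 0, 1, 2, 6, 7, 4, 3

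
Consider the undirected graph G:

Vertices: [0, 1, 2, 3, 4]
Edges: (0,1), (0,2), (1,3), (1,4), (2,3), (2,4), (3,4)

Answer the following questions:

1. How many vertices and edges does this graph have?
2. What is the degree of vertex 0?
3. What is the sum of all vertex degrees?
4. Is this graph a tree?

Count: 5 vertices, 7 edges.
Vertex 0 has neighbors [1, 2], degree = 2.
Handshaking lemma: 2 * 7 = 14.
A tree on 5 vertices has 4 edges. This graph has 7 edges (3 extra). Not a tree.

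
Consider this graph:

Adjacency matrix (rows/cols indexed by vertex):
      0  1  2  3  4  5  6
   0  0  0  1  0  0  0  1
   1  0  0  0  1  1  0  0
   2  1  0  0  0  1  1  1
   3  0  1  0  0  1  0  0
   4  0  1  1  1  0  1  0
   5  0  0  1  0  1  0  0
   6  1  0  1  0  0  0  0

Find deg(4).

Vertex 4 has neighbors [1, 2, 3, 5], so deg(4) = 4.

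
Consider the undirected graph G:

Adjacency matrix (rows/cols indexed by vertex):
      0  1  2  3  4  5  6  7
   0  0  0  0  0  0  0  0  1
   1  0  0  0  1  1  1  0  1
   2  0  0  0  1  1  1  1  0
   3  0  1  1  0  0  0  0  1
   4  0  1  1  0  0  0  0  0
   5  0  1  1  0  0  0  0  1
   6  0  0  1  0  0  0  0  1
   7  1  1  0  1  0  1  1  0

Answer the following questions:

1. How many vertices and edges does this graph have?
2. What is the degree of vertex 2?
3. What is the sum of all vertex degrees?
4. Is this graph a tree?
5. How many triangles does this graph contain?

Count: 8 vertices, 12 edges.
Vertex 2 has neighbors [3, 4, 5, 6], degree = 4.
Handshaking lemma: 2 * 12 = 24.
A tree on 8 vertices has 7 edges. This graph has 12 edges (5 extra). Not a tree.
Number of triangles = 2.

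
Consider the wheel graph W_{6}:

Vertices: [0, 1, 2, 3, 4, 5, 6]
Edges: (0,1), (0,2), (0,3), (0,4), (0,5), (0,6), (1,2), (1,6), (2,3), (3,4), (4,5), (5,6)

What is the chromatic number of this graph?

W_{6} = C_{6} plus a hub adjacent to every cycle vertex.
The outer cycle needs 2 colors (even cycle); the hub is adjacent to all of them so needs a fresh color.
Chromatic number = 2 + 1 = 3.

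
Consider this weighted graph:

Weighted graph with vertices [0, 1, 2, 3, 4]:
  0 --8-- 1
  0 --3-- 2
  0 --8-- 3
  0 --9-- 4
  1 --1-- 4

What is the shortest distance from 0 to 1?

Using Dijkstra's algorithm from vertex 0:
Shortest path: 0 -> 1
Total weight: 8 = 8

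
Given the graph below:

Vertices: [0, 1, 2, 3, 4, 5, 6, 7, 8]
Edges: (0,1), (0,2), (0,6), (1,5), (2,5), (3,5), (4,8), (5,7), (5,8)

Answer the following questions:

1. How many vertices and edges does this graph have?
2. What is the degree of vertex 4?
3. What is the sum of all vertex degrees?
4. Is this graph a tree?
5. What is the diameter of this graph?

Count: 9 vertices, 9 edges.
Vertex 4 has neighbors [8], degree = 1.
Handshaking lemma: 2 * 9 = 18.
A tree on 9 vertices has 8 edges. This graph has 9 edges (1 extra). Not a tree.
Diameter (longest shortest path) = 5.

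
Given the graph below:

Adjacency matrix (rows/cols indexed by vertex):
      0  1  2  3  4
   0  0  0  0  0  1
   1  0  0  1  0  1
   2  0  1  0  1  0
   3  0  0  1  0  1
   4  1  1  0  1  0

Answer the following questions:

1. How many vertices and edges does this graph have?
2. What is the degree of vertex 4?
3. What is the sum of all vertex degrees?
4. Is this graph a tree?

Count: 5 vertices, 5 edges.
Vertex 4 has neighbors [0, 1, 3], degree = 3.
Handshaking lemma: 2 * 5 = 10.
A tree on 5 vertices has 4 edges. This graph has 5 edges (1 extra). Not a tree.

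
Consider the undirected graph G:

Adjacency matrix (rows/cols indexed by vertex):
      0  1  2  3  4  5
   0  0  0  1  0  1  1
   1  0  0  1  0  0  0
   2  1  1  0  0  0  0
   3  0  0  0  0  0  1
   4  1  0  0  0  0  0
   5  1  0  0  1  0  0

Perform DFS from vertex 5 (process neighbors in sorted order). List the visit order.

DFS from vertex 5 (neighbors processed in ascending order):
Visit order: 5, 0, 2, 1, 4, 3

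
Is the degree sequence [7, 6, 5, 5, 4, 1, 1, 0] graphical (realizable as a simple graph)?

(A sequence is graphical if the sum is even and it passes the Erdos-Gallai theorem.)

Sum of degrees = 29. Sum is odd, so the sequence is NOT graphical.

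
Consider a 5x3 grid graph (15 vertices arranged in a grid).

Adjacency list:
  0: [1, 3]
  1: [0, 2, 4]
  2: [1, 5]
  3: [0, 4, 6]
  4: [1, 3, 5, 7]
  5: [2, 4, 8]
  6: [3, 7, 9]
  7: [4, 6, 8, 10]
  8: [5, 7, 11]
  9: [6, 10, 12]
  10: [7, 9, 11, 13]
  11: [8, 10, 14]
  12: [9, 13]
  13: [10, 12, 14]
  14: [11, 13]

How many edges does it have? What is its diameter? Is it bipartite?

A 5x3 grid has 12 vertical edges and 10 horizontal edges.
Total edges = 12 + 10 = 22.
Diameter = (5-1) + (3-1) = 6 (corner to opposite corner).
Grid graphs are bipartite (checkerboard coloring).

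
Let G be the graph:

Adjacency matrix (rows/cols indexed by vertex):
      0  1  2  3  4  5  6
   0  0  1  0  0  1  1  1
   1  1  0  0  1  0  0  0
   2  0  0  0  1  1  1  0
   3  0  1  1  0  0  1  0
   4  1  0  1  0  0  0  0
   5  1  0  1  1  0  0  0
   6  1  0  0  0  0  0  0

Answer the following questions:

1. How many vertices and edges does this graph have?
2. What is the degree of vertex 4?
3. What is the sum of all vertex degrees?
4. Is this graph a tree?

Count: 7 vertices, 9 edges.
Vertex 4 has neighbors [0, 2], degree = 2.
Handshaking lemma: 2 * 9 = 18.
A tree on 7 vertices has 6 edges. This graph has 9 edges (3 extra). Not a tree.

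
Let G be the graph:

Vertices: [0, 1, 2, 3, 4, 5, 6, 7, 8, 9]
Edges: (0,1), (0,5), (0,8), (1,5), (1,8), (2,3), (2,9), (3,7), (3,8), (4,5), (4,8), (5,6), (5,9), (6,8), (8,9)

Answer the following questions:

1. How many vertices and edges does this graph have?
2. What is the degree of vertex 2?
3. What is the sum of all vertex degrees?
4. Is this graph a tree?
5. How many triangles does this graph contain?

Count: 10 vertices, 15 edges.
Vertex 2 has neighbors [3, 9], degree = 2.
Handshaking lemma: 2 * 15 = 30.
A tree on 10 vertices has 9 edges. This graph has 15 edges (6 extra). Not a tree.
Number of triangles = 2.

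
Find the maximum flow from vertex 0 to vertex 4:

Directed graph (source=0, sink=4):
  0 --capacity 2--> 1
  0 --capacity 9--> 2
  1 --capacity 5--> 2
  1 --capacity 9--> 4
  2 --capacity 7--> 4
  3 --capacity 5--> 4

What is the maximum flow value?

Computing max flow:
  Flow on (0->1): 2/2
  Flow on (0->2): 7/9
  Flow on (1->4): 2/9
  Flow on (2->4): 7/7
Maximum flow = 9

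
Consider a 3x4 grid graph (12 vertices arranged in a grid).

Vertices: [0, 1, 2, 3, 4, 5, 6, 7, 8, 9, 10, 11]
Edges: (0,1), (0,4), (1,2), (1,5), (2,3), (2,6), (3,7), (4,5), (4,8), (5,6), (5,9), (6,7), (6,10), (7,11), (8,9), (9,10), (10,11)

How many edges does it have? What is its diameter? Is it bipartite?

A 3x4 grid has 8 vertical edges and 9 horizontal edges.
Total edges = 8 + 9 = 17.
Diameter = (3-1) + (4-1) = 5 (corner to opposite corner).
Grid graphs are bipartite (checkerboard coloring).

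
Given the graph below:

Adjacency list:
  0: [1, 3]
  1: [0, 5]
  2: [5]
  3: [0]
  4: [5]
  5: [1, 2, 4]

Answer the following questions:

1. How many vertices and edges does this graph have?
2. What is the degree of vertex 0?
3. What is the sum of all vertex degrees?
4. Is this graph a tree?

Count: 6 vertices, 5 edges.
Vertex 0 has neighbors [1, 3], degree = 2.
Handshaking lemma: 2 * 5 = 10.
A graph is a tree iff it is connected and has exactly n-1 edges. This graph is connected (all 6 vertices in one component) and has 6-1 = 5 edges. It is a tree.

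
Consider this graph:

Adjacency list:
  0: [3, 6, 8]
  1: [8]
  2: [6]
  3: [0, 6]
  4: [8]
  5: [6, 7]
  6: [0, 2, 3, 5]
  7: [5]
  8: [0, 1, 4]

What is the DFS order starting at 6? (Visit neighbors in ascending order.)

DFS from vertex 6 (neighbors processed in ascending order):
Visit order: 6, 0, 3, 8, 1, 4, 2, 5, 7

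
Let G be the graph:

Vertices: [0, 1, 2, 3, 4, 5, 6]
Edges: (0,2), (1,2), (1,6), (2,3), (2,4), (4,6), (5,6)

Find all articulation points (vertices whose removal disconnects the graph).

An articulation point is a vertex whose removal disconnects the graph.
Articulation points: [2, 6]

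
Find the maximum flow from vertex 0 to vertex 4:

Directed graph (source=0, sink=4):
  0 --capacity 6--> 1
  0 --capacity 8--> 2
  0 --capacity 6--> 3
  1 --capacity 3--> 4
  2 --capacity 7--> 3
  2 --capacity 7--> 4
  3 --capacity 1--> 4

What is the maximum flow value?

Computing max flow:
  Flow on (0->1): 3/6
  Flow on (0->2): 7/8
  Flow on (0->3): 1/6
  Flow on (1->4): 3/3
  Flow on (2->4): 7/7
  Flow on (3->4): 1/1
Maximum flow = 11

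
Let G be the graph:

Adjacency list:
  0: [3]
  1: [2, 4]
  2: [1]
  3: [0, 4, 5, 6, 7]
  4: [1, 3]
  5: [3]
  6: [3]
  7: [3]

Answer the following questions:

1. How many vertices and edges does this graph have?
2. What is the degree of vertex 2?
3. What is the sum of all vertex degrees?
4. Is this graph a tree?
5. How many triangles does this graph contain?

Count: 8 vertices, 7 edges.
Vertex 2 has neighbors [1], degree = 1.
Handshaking lemma: 2 * 7 = 14.
A graph is a tree iff it is connected and has exactly n-1 edges. This graph is connected (all 8 vertices in one component) and has 8-1 = 7 edges. It is a tree.
Number of triangles = 0.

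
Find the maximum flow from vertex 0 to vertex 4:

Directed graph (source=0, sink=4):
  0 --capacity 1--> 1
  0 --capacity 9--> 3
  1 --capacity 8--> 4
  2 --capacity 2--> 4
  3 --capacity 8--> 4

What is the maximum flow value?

Computing max flow:
  Flow on (0->1): 1/1
  Flow on (0->3): 8/9
  Flow on (1->4): 1/8
  Flow on (3->4): 8/8
Maximum flow = 9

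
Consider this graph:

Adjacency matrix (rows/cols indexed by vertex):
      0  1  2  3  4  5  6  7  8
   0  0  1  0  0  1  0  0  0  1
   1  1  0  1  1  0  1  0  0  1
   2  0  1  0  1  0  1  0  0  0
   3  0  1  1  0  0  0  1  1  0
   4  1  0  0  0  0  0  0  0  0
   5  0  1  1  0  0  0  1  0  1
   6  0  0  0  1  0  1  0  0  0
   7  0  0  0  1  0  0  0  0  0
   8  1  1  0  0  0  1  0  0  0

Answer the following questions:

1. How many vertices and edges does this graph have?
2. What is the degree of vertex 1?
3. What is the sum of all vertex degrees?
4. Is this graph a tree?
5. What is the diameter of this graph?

Count: 9 vertices, 13 edges.
Vertex 1 has neighbors [0, 2, 3, 5, 8], degree = 5.
Handshaking lemma: 2 * 13 = 26.
A tree on 9 vertices has 8 edges. This graph has 13 edges (5 extra). Not a tree.
Diameter (longest shortest path) = 4.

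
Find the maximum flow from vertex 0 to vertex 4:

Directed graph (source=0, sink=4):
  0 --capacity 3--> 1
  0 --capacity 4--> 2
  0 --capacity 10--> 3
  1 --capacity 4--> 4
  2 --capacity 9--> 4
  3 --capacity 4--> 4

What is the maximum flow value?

Computing max flow:
  Flow on (0->1): 3/3
  Flow on (0->2): 4/4
  Flow on (0->3): 4/10
  Flow on (1->4): 3/4
  Flow on (2->4): 4/9
  Flow on (3->4): 4/4
Maximum flow = 11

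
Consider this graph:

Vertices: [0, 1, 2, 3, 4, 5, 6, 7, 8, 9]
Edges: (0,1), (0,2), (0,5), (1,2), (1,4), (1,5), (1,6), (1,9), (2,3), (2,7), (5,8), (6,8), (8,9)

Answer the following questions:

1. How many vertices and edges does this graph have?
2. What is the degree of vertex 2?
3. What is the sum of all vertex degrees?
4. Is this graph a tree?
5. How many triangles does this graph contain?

Count: 10 vertices, 13 edges.
Vertex 2 has neighbors [0, 1, 3, 7], degree = 4.
Handshaking lemma: 2 * 13 = 26.
A tree on 10 vertices has 9 edges. This graph has 13 edges (4 extra). Not a tree.
Number of triangles = 2.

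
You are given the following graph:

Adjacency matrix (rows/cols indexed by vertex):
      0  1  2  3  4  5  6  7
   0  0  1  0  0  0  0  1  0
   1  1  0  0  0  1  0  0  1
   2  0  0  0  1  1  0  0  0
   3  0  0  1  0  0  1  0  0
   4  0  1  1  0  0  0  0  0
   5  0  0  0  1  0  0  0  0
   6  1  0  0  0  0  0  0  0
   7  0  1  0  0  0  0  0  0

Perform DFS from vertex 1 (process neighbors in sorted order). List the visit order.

DFS from vertex 1 (neighbors processed in ascending order):
Visit order: 1, 0, 6, 4, 2, 3, 5, 7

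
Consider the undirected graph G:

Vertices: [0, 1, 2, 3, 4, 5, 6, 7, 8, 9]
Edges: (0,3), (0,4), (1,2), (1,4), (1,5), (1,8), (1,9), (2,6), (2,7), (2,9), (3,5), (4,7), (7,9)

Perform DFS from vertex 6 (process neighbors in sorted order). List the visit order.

DFS from vertex 6 (neighbors processed in ascending order):
Visit order: 6, 2, 1, 4, 0, 3, 5, 7, 9, 8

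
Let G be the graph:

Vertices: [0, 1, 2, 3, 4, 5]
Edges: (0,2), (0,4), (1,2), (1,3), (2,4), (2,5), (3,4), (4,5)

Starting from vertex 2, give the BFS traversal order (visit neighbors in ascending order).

BFS from vertex 2 (neighbors processed in ascending order):
Visit order: 2, 0, 1, 4, 5, 3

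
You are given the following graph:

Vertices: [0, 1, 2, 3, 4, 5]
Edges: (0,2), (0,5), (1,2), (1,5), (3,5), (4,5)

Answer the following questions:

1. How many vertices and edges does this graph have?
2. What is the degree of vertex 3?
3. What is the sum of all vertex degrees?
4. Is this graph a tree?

Count: 6 vertices, 6 edges.
Vertex 3 has neighbors [5], degree = 1.
Handshaking lemma: 2 * 6 = 12.
A tree on 6 vertices has 5 edges. This graph has 6 edges (1 extra). Not a tree.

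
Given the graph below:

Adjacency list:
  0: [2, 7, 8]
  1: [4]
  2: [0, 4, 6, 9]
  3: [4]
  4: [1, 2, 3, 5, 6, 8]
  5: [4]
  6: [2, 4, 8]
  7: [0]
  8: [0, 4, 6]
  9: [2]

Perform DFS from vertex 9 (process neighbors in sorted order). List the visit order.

DFS from vertex 9 (neighbors processed in ascending order):
Visit order: 9, 2, 0, 7, 8, 4, 1, 3, 5, 6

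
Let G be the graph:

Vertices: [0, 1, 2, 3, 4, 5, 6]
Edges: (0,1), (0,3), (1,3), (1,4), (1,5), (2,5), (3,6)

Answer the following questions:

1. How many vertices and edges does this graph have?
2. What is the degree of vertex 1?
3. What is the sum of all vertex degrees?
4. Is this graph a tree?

Count: 7 vertices, 7 edges.
Vertex 1 has neighbors [0, 3, 4, 5], degree = 4.
Handshaking lemma: 2 * 7 = 14.
A tree on 7 vertices has 6 edges. This graph has 7 edges (1 extra). Not a tree.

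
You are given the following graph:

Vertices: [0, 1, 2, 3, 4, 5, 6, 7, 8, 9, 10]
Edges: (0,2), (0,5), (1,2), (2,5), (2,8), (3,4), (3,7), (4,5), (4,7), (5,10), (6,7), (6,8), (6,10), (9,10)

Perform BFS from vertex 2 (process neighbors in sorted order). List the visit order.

BFS from vertex 2 (neighbors processed in ascending order):
Visit order: 2, 0, 1, 5, 8, 4, 10, 6, 3, 7, 9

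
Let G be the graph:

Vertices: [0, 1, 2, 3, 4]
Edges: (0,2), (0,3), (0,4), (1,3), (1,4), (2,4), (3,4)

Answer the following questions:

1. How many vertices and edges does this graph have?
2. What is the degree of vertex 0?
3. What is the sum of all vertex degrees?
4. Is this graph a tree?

Count: 5 vertices, 7 edges.
Vertex 0 has neighbors [2, 3, 4], degree = 3.
Handshaking lemma: 2 * 7 = 14.
A tree on 5 vertices has 4 edges. This graph has 7 edges (3 extra). Not a tree.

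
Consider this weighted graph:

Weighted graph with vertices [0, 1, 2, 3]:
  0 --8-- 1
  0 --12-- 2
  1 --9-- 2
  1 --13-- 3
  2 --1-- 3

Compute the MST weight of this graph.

Applying Kruskal's algorithm (sort edges by weight, add if no cycle):
  Add (2,3) w=1
  Add (0,1) w=8
  Add (1,2) w=9
  Skip (0,2) w=12 (creates cycle)
  Skip (1,3) w=13 (creates cycle)
MST weight = 18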